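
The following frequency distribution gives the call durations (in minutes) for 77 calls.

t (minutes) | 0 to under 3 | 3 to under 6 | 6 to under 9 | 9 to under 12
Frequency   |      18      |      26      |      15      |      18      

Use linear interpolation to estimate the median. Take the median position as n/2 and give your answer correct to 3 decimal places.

5.365

Cumulative frequencies: 18, 44, 59, 77
n = 77; position = n/2 = 38.5.
This falls in the class 3 to under 6: L = 3, F = 18, f = 26, h = 3.
Median ≈ 3 + ((38.5 − 18) / 26) × 3 = 5.3654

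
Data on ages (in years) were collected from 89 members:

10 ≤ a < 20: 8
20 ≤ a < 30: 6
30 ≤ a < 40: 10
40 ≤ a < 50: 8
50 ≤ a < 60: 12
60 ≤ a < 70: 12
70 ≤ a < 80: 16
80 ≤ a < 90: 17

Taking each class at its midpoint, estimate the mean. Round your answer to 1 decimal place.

Midpoints: 15, 25, 35, 45, 55, 65, 75, 85
Σfm = 8×15 + 6×25 + 10×35 + 8×45 + 12×55 + 12×65 + 16×75 + 17×85 = 5065
n = Σf = 89
Mean = 5065 / 89 = 56.9101

56.9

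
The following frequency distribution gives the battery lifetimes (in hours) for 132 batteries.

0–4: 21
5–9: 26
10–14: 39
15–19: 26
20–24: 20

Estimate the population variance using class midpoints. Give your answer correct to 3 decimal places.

40.903

Midpoints: 2, 7, 12, 17, 22
n = 132, Σfm = 1574, mean = 11.9242
Σfm² = 24168
Σf(m − x̄)² = Σfm² − (Σfm)²/n = 24168 − 1574²/132 = 5399.2424
Population variance = 5399.2424 / 132 = 40.9034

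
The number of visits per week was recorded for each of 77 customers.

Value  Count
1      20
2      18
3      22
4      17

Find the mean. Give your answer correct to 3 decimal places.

2.468

Values: 1, 2, 3, 4
Σfx = 20×1 + 18×2 + 22×3 + 17×4 = 190
n = Σf = 77
Mean = 190 / 77 = 2.4675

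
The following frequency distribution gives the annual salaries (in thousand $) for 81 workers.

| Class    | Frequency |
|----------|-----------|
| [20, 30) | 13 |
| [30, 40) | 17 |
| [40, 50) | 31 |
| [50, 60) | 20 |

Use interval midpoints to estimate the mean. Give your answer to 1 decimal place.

Midpoints: 25, 35, 45, 55
Σfm = 13×25 + 17×35 + 31×45 + 20×55 = 3415
n = Σf = 81
Mean = 3415 / 81 = 42.1605

42.2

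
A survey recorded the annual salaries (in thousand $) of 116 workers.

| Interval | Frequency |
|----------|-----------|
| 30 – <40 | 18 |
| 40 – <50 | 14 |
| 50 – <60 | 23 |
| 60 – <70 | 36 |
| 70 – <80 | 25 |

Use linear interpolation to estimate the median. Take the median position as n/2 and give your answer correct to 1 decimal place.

Cumulative frequencies: 18, 32, 55, 91, 116
n = 116; position = n/2 = 58.
This falls in the class 60 – <70: L = 60, F = 55, f = 36, h = 10.
Median ≈ 60 + ((58 − 55) / 36) × 10 = 60.8333

60.8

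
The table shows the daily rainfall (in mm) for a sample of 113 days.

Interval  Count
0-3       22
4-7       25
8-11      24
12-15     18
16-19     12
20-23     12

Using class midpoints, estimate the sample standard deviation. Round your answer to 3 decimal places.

Midpoints: 1.5, 5.5, 9.5, 13.5, 17.5, 21.5
n = 113, Σfm = 1109.5, mean = 9.8186
Σfm² = 15474.25
Σf(m − x̄)² = Σfm² − (Σfm)²/n = 15474.25 − 1109.5²/113 = 4580.5310
Sample variance = 4580.5310 / 112 = 40.8976
Standard deviation = √40.8976 = 6.3951

6.395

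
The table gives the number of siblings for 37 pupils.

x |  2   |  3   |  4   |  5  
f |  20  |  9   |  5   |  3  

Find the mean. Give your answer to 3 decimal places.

Values: 2, 3, 4, 5
Σfx = 20×2 + 9×3 + 5×4 + 3×5 = 102
n = Σf = 37
Mean = 102 / 37 = 2.7568

2.757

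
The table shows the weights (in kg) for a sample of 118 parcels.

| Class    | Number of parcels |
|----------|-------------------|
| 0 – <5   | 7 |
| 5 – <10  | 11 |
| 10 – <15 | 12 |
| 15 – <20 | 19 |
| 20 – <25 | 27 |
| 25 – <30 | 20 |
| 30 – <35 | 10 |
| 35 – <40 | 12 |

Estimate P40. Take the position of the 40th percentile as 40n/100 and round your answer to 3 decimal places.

Cumulative frequencies: 7, 18, 30, 49, 76, 96, 106, 118
n = 118; position = 40n/100 = 47.2.
This falls in the class 15 – <20: L = 15, F = 30, f = 19, h = 5.
40th percentile ≈ 15 + ((47.2 − 30) / 19) × 5 = 19.5263

19.526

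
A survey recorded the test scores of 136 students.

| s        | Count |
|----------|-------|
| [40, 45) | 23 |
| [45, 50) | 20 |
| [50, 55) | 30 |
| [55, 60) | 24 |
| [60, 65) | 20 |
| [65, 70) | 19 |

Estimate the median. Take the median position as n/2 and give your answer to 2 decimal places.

54.17

Cumulative frequencies: 23, 43, 73, 97, 117, 136
n = 136; position = n/2 = 68.
This falls in the class [50, 55): L = 50, F = 43, f = 30, h = 5.
Median ≈ 50 + ((68 − 43) / 30) × 5 = 54.1667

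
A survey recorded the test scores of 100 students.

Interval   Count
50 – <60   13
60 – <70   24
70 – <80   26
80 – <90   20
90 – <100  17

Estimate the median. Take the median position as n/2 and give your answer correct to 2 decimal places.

75.00

Cumulative frequencies: 13, 37, 63, 83, 100
n = 100; position = n/2 = 50.
This falls in the class 70 – <80: L = 70, F = 37, f = 26, h = 10.
Median ≈ 70 + ((50 − 37) / 26) × 10 = 75.0000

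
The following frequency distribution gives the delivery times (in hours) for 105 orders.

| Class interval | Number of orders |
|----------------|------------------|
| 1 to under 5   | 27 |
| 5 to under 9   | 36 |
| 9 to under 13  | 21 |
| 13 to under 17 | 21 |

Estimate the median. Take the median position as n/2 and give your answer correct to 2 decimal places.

7.83

Cumulative frequencies: 27, 63, 84, 105
n = 105; position = n/2 = 52.5.
This falls in the class 5 to under 9: L = 5, F = 27, f = 36, h = 4.
Median ≈ 5 + ((52.5 − 27) / 36) × 4 = 7.8333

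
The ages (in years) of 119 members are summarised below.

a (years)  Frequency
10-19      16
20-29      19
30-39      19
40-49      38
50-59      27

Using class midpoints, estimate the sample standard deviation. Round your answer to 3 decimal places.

Midpoints: 14.5, 24.5, 34.5, 44.5, 54.5
n = 119, Σfm = 4515.5, mean = 37.9454
Σfm² = 192829.75
Σf(m − x̄)² = Σfm² − (Σfm)²/n = 192829.75 − 4515.5²/119 = 21487.3950
Sample variance = 21487.3950 / 118 = 182.0966
Standard deviation = √182.0966 = 13.4943

13.494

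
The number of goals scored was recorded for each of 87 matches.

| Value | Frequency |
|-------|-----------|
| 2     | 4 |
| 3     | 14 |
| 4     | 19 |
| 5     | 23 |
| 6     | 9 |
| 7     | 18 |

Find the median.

Cumulative frequencies: 4, 18, 37, 60, 69, 87
n = 87, so the median is the value in position (n+1)/2 = 44.
Position 44 falls at value 5.

5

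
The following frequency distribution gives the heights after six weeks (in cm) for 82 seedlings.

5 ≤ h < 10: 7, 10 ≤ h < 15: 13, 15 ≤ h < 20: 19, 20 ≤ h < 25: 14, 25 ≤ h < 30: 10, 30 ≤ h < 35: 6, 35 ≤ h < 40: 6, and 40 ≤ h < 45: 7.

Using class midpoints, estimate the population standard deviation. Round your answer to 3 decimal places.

10.090

Midpoints: 7.5, 12.5, 17.5, 22.5, 27.5, 32.5, 37.5, 42.5
n = 82, Σfm = 1855, mean = 22.6220
Σfm² = 50312.5
Σf(m − x̄)² = Σfm² − (Σfm)²/n = 50312.5 − 1855²/82 = 8348.7805
Population variance = 8348.7805 / 82 = 101.8144
Standard deviation = √101.8144 = 10.0903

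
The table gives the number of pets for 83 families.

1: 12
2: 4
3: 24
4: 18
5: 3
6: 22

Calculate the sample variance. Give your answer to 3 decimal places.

Values: 1, 2, 3, 4, 5, 6
n = 83, Σfx = 311, mean = 3.7470
Σfx² = 1399
Σf(x − x̄)² = Σfx² − (Σfx)²/n = 1399 − 311²/83 = 233.6867
Sample variance = 233.6867 / 82 = 2.8498

2.850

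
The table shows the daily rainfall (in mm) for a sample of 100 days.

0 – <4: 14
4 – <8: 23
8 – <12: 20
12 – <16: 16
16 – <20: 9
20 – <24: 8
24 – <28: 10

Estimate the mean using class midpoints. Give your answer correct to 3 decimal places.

11.880

Midpoints: 2, 6, 10, 14, 18, 22, 26
Σfm = 14×2 + 23×6 + 20×10 + 16×14 + 9×18 + 8×22 + 10×26 = 1188
n = Σf = 100
Mean = 1188 / 100 = 11.8800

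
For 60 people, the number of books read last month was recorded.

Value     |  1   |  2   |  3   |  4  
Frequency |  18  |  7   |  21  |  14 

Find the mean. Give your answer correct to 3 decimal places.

2.517

Values: 1, 2, 3, 4
Σfx = 18×1 + 7×2 + 21×3 + 14×4 = 151
n = Σf = 60
Mean = 151 / 60 = 2.5167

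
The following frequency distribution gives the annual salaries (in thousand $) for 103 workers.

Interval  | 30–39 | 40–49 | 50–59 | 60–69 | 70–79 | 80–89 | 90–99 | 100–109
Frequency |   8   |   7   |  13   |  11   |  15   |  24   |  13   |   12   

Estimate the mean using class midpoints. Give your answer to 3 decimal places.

74.112

Midpoints: 34.5, 44.5, 54.5, 64.5, 74.5, 84.5, 94.5, 104.5
Σfm = 8×34.5 + 7×44.5 + 13×54.5 + 11×64.5 + 15×74.5 + 24×84.5 + 13×94.5 + 12×104.5 = 7633.5
n = Σf = 103
Mean = 7633.5 / 103 = 74.1117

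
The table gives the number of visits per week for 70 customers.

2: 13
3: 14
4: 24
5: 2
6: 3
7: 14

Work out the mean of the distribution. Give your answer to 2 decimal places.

4.14

Values: 2, 3, 4, 5, 6, 7
Σfx = 13×2 + 14×3 + 24×4 + 2×5 + 3×6 + 14×7 = 290
n = Σf = 70
Mean = 290 / 70 = 4.1429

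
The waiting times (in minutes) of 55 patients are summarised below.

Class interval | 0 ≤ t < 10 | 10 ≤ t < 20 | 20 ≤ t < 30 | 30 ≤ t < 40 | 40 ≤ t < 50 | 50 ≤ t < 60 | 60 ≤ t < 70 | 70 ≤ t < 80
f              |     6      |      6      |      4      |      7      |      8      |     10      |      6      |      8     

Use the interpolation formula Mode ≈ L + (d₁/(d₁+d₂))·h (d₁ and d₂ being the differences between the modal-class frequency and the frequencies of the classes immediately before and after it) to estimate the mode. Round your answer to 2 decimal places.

53.33

Modal class: 50 ≤ t < 60 (highest frequency 10).
d₁ = 10 − 8 = 2, d₂ = 10 − 6 = 4
Mode ≈ 50 + (2/(2+4)) × 10 = 50 + 3.3333 = 53.3333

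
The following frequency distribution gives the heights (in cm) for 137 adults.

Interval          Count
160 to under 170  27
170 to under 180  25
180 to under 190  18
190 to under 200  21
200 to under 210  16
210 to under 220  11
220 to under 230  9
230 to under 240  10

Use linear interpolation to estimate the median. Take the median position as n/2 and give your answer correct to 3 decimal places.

Cumulative frequencies: 27, 52, 70, 91, 107, 118, 127, 137
n = 137; position = n/2 = 68.5.
This falls in the class 180 to under 190: L = 180, F = 52, f = 18, h = 10.
Median ≈ 180 + ((68.5 − 52) / 18) × 10 = 189.1667

189.167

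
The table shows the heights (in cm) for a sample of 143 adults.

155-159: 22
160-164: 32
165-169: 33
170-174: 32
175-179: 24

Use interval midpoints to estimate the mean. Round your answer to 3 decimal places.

Midpoints: 157, 162, 167, 172, 177
Σfm = 22×157 + 32×162 + 33×167 + 32×172 + 24×177 = 23901
n = Σf = 143
Mean = 23901 / 143 = 167.1399

167.140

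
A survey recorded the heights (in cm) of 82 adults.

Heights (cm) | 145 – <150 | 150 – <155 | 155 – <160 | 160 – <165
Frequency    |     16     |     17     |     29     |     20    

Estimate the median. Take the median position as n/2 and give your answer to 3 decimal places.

Cumulative frequencies: 16, 33, 62, 82
n = 82; position = n/2 = 41.
This falls in the class 155 – <160: L = 155, F = 33, f = 29, h = 5.
Median ≈ 155 + ((41 − 33) / 29) × 5 = 156.3793

156.379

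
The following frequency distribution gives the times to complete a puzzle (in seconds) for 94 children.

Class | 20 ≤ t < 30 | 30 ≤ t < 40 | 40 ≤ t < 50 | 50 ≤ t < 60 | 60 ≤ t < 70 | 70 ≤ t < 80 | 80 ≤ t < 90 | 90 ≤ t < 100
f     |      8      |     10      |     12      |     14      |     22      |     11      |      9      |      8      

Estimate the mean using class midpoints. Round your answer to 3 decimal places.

Midpoints: 25, 35, 45, 55, 65, 75, 85, 95
Σfm = 8×25 + 10×35 + 12×45 + 14×55 + 22×65 + 11×75 + 9×85 + 8×95 = 5640
n = Σf = 94
Mean = 5640 / 94 = 60.0000

60.000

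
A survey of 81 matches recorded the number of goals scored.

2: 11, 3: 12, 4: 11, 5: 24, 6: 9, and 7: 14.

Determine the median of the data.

Cumulative frequencies: 11, 23, 34, 58, 67, 81
n = 81, so the median is the value in position (n+1)/2 = 41.
Position 41 falls at value 5.

5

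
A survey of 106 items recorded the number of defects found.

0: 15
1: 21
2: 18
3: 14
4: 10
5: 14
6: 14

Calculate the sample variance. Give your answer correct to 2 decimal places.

4.03

Values: 0, 1, 2, 3, 4, 5, 6
n = 106, Σfx = 293, mean = 2.7642
Σfx² = 1233
Σf(x − x̄)² = Σfx² − (Σfx)²/n = 1233 − 293²/106 = 423.1038
Sample variance = 423.1038 / 105 = 4.0296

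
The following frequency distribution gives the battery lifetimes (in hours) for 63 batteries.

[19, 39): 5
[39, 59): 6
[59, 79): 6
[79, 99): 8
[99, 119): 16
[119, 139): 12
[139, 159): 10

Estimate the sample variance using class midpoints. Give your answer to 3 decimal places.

Midpoints: 29, 49, 69, 89, 109, 129, 149
n = 63, Σfm = 6347, mean = 100.7460
Σfm² = 722343
Σf(m − x̄)² = Σfm² − (Σfm)²/n = 722343 − 6347²/63 = 82907.9365
Sample variance = 82907.9365 / 62 = 1337.2248

1337.225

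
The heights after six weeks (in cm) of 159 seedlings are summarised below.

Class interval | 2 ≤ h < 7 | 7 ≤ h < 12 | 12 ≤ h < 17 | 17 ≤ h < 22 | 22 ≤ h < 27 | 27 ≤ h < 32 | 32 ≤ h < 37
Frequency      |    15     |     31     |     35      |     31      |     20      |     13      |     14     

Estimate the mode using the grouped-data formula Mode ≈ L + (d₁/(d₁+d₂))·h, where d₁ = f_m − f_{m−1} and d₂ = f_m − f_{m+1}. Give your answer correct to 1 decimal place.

Modal class: 12 ≤ h < 17 (highest frequency 35).
d₁ = 35 − 31 = 4, d₂ = 35 − 31 = 4
Mode ≈ 12 + (4/(4+4)) × 5 = 12 + 2.5000 = 14.5000

14.5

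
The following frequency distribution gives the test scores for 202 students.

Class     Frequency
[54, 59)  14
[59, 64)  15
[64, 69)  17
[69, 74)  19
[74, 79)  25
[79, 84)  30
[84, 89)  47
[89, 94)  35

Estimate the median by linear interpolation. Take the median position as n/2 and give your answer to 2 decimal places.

80.83

Cumulative frequencies: 14, 29, 46, 65, 90, 120, 167, 202
n = 202; position = n/2 = 101.
This falls in the class [79, 84): L = 79, F = 90, f = 30, h = 5.
Median ≈ 79 + ((101 − 90) / 30) × 5 = 80.8333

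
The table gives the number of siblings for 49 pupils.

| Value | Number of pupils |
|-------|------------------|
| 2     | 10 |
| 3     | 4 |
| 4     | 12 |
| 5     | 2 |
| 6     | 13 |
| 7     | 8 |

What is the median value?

4

Cumulative frequencies: 10, 14, 26, 28, 41, 49
n = 49, so the median is the value in position (n+1)/2 = 25.
Position 25 falls at value 4.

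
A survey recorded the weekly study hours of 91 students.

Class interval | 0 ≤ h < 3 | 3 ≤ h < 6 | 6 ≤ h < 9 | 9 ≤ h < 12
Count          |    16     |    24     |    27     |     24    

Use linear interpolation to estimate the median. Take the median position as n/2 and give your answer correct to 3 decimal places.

Cumulative frequencies: 16, 40, 67, 91
n = 91; position = n/2 = 45.5.
This falls in the class 6 ≤ h < 9: L = 6, F = 40, f = 27, h = 3.
Median ≈ 6 + ((45.5 − 40) / 27) × 3 = 6.6111

6.611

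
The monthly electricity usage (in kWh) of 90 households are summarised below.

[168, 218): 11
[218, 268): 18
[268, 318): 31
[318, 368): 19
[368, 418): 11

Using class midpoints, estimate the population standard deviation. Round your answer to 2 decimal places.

Midpoints: 193, 243, 293, 343, 393
n = 90, Σfm = 26420, mean = 293.5556
Σfm² = 8068210
Σf(m − x̄)² = Σfm² − (Σfm)²/n = 8068210 − 26420²/90 = 312472.2222
Population variance = 312472.2222 / 90 = 3471.9136
Standard deviation = √3471.9136 = 58.9229

58.92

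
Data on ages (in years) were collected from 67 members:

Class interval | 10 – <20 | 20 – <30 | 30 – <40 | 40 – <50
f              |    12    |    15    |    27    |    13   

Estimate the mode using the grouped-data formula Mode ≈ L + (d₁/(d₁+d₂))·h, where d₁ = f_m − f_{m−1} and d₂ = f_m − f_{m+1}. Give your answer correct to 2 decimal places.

Modal class: 30 – <40 (highest frequency 27).
d₁ = 27 − 15 = 12, d₂ = 27 − 13 = 14
Mode ≈ 30 + (12/(12+14)) × 10 = 30 + 4.6154 = 34.6154

34.62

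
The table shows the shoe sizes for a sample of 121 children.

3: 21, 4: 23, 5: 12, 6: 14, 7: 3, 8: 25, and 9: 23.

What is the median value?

Cumulative frequencies: 21, 44, 56, 70, 73, 98, 121
n = 121, so the median is the value in position (n+1)/2 = 61.
Position 61 falls at value 6.

6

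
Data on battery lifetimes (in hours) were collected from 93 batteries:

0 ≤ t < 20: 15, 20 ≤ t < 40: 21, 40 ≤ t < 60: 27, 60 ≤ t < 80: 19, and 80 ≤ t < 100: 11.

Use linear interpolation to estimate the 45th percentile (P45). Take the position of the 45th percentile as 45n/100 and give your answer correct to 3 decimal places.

Cumulative frequencies: 15, 36, 63, 82, 93
n = 93; position = 45n/100 = 41.85.
This falls in the class 40 ≤ t < 60: L = 40, F = 36, f = 27, h = 20.
45th percentile ≈ 40 + ((41.85 − 36) / 27) × 20 = 44.3333

44.333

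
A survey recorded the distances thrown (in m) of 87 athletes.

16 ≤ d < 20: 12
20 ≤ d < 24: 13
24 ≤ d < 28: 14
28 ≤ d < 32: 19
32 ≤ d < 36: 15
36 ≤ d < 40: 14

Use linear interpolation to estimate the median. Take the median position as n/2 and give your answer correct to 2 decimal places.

Cumulative frequencies: 12, 25, 39, 58, 73, 87
n = 87; position = n/2 = 43.5.
This falls in the class 28 ≤ d < 32: L = 28, F = 39, f = 19, h = 4.
Median ≈ 28 + ((43.5 − 39) / 19) × 4 = 28.9474

28.95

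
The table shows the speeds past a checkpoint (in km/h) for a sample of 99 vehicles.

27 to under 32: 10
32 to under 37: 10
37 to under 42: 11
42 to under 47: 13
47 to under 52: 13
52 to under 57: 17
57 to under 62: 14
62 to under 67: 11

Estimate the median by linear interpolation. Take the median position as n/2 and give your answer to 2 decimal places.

49.12

Cumulative frequencies: 10, 20, 31, 44, 57, 74, 88, 99
n = 99; position = n/2 = 49.5.
This falls in the class 47 to under 52: L = 47, F = 44, f = 13, h = 5.
Median ≈ 47 + ((49.5 − 44) / 13) × 5 = 49.1154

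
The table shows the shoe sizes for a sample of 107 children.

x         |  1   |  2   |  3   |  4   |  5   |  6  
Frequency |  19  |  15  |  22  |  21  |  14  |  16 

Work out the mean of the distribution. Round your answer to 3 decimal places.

Values: 1, 2, 3, 4, 5, 6
Σfx = 19×1 + 15×2 + 22×3 + 21×4 + 14×5 + 16×6 = 365
n = Σf = 107
Mean = 365 / 107 = 3.4112

3.411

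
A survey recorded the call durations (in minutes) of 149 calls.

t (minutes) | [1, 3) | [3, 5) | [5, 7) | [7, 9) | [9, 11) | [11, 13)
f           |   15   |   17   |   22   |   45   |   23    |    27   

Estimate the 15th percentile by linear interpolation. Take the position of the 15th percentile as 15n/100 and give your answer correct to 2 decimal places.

3.86

Cumulative frequencies: 15, 32, 54, 99, 122, 149
n = 149; position = 15n/100 = 22.35.
This falls in the class [3, 5): L = 3, F = 15, f = 17, h = 2.
15th percentile ≈ 3 + ((22.35 − 15) / 17) × 2 = 3.8647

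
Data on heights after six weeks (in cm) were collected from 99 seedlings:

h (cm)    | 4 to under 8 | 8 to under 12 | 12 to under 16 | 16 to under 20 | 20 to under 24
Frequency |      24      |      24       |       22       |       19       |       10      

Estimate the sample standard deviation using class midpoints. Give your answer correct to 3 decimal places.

Midpoints: 6, 10, 14, 18, 22
n = 99, Σfm = 1254, mean = 12.6667
Σfm² = 18572
Σf(m − x̄)² = Σfm² − (Σfm)²/n = 18572 − 1254²/99 = 2688.0000
Sample variance = 2688.0000 / 98 = 27.4286
Standard deviation = √27.4286 = 5.2372

5.237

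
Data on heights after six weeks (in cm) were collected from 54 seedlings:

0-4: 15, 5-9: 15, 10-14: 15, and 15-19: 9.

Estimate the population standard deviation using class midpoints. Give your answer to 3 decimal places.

5.270

Midpoints: 2, 7, 12, 17
n = 54, Σfm = 468, mean = 8.6667
Σfm² = 5556
Σf(m − x̄)² = Σfm² − (Σfm)²/n = 5556 − 468²/54 = 1500.0000
Population variance = 1500.0000 / 54 = 27.7778
Standard deviation = √27.7778 = 5.2705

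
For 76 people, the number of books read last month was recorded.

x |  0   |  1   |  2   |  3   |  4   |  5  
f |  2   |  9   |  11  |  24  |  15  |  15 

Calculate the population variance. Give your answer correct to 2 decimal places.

Values: 0, 1, 2, 3, 4, 5
n = 76, Σfx = 238, mean = 3.1316
Σfx² = 884
Σf(x − x̄)² = Σfx² − (Σfx)²/n = 884 − 238²/76 = 138.6842
Population variance = 138.6842 / 76 = 1.8248

1.82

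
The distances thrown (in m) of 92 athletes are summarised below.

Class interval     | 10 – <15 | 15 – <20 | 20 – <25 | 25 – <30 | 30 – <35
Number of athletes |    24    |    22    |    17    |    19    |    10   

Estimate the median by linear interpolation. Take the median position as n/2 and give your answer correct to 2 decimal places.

Cumulative frequencies: 24, 46, 63, 82, 92
n = 92; position = n/2 = 46.
This falls in the class 15 – <20: L = 15, F = 24, f = 22, h = 5.
Median ≈ 15 + ((46 − 24) / 22) × 5 = 20.0000

20.00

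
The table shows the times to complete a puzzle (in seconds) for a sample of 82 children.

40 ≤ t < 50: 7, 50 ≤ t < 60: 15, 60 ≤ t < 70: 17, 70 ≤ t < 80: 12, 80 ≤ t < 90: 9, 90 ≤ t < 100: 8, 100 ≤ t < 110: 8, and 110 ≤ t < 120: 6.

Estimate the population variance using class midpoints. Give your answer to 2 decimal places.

425.24

Midpoints: 45, 55, 65, 75, 85, 95, 105, 115
n = 82, Σfm = 6200, mean = 75.6098
Σfm² = 503650
Σf(m − x̄)² = Σfm² − (Σfm)²/n = 503650 − 6200²/82 = 34869.5122
Population variance = 34869.5122 / 82 = 425.2380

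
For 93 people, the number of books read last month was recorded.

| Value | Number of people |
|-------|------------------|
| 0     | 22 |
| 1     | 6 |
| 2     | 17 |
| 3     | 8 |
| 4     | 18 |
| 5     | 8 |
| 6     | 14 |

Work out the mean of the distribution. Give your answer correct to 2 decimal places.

Values: 0, 1, 2, 3, 4, 5, 6
Σfx = 22×0 + 6×1 + 17×2 + 8×3 + 18×4 + 8×5 + 14×6 = 260
n = Σf = 93
Mean = 260 / 93 = 2.7957

2.80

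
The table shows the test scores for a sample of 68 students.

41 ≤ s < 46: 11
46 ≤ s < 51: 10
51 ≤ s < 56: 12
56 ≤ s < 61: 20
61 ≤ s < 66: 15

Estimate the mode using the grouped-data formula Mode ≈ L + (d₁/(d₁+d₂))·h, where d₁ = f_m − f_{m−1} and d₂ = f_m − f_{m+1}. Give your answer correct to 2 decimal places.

Modal class: 56 ≤ s < 61 (highest frequency 20).
d₁ = 20 − 12 = 8, d₂ = 20 − 15 = 5
Mode ≈ 56 + (8/(8+5)) × 5 = 56 + 3.0769 = 59.0769

59.08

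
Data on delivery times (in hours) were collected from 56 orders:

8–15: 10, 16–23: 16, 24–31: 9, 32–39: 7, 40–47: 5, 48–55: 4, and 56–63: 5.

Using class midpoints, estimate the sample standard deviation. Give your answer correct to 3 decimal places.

Midpoints: 11.5, 19.5, 27.5, 35.5, 43.5, 51.5, 59.5
n = 56, Σfm = 1644, mean = 29.3571
Σfm² = 60806
Σf(m − x̄)² = Σfm² − (Σfm)²/n = 60806 − 1644²/56 = 12542.8571
Sample variance = 12542.8571 / 55 = 228.0519
Standard deviation = √228.0519 = 15.1014

15.101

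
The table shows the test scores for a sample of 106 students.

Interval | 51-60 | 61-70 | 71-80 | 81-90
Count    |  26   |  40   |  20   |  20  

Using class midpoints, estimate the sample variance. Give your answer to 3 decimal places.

Midpoints: 55.5, 65.5, 75.5, 85.5
n = 106, Σfm = 7283, mean = 68.7075
Σfm² = 511906.5
Σf(m − x̄)² = Σfm² − (Σfm)²/n = 511906.5 − 7283²/106 = 11509.4340
Sample variance = 11509.4340 / 105 = 109.6137

109.614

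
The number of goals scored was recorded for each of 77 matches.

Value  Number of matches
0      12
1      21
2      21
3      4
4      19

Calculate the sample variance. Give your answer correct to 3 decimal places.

1.959

Values: 0, 1, 2, 3, 4
n = 77, Σfx = 151, mean = 1.9610
Σfx² = 445
Σf(x − x̄)² = Σfx² − (Σfx)²/n = 445 − 151²/77 = 148.8831
Sample variance = 148.8831 / 76 = 1.9590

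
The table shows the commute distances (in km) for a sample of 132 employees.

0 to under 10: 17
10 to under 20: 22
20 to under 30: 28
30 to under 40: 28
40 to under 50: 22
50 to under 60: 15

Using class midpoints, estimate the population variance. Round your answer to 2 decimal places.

Midpoints: 5, 15, 25, 35, 45, 55
n = 132, Σfm = 3910, mean = 29.6212
Σfm² = 147100
Σf(m − x̄)² = Σfm² − (Σfm)²/n = 147100 − 3910²/132 = 31281.0606
Population variance = 31281.0606 / 132 = 236.9777

236.98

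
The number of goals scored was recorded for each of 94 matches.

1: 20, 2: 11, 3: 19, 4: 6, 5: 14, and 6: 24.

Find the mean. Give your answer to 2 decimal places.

3.59

Values: 1, 2, 3, 4, 5, 6
Σfx = 20×1 + 11×2 + 19×3 + 6×4 + 14×5 + 24×6 = 337
n = Σf = 94
Mean = 337 / 94 = 3.5851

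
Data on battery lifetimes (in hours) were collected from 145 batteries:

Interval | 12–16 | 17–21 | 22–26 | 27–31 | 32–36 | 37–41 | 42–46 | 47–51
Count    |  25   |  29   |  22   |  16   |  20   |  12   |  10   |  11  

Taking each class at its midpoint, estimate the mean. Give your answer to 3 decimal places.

27.724

Midpoints: 14, 19, 24, 29, 34, 39, 44, 49
Σfm = 25×14 + 29×19 + 22×24 + 16×29 + 20×34 + 12×39 + 10×44 + 11×49 = 4020
n = Σf = 145
Mean = 4020 / 145 = 27.7241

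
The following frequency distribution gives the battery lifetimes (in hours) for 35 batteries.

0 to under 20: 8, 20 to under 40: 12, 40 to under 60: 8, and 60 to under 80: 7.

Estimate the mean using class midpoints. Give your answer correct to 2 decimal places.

38.00

Midpoints: 10, 30, 50, 70
Σfm = 8×10 + 12×30 + 8×50 + 7×70 = 1330
n = Σf = 35
Mean = 1330 / 35 = 38.0000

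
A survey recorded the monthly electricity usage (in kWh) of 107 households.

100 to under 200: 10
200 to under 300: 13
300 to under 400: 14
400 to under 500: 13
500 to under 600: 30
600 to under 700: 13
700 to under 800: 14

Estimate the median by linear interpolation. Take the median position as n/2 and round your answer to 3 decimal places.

511.667

Cumulative frequencies: 10, 23, 37, 50, 80, 93, 107
n = 107; position = n/2 = 53.5.
This falls in the class 500 to under 600: L = 500, F = 50, f = 30, h = 100.
Median ≈ 500 + ((53.5 − 50) / 30) × 100 = 511.6667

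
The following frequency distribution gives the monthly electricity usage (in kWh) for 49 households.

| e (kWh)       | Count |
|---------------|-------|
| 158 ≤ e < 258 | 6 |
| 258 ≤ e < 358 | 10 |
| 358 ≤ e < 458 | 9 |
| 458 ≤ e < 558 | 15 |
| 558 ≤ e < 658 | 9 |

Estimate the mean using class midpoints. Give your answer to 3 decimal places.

430.449

Midpoints: 208, 308, 408, 508, 608
Σfm = 6×208 + 10×308 + 9×408 + 15×508 + 9×608 = 21092
n = Σf = 49
Mean = 21092 / 49 = 430.4490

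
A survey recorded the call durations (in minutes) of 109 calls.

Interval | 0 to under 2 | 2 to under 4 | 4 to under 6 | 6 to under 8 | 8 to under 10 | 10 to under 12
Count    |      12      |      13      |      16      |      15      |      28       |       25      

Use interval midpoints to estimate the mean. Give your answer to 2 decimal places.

Midpoints: 1, 3, 5, 7, 9, 11
Σfm = 12×1 + 13×3 + 16×5 + 15×7 + 28×9 + 25×11 = 763
n = Σf = 109
Mean = 763 / 109 = 7.0000

7.00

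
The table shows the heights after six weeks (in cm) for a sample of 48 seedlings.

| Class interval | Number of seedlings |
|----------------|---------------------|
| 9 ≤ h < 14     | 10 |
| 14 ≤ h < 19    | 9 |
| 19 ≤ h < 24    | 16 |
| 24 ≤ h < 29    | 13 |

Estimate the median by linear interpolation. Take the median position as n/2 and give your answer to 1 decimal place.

20.6

Cumulative frequencies: 10, 19, 35, 48
n = 48; position = n/2 = 24.
This falls in the class 19 ≤ h < 24: L = 19, F = 19, f = 16, h = 5.
Median ≈ 19 + ((24 − 19) / 16) × 5 = 20.5625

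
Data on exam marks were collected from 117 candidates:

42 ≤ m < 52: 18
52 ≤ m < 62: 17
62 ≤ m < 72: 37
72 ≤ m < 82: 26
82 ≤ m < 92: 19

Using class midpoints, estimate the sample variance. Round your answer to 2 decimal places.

163.76

Midpoints: 47, 57, 67, 77, 87
n = 117, Σfm = 7949, mean = 67.9402
Σfm² = 559053
Σf(m − x̄)² = Σfm² − (Σfm)²/n = 559053 − 7949²/117 = 18996.5812
Sample variance = 18996.5812 / 116 = 163.7636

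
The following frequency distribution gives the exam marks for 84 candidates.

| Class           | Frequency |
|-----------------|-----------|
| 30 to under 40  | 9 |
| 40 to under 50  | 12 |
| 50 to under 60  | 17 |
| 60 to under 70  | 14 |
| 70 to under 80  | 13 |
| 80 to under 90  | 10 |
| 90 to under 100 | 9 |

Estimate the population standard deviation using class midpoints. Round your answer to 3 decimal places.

18.233

Midpoints: 35, 45, 55, 65, 75, 85, 95
n = 84, Σfm = 5380, mean = 64.0476
Σfm² = 372500
Σf(m − x̄)² = Σfm² − (Σfm)²/n = 372500 − 5380²/84 = 27923.8095
Population variance = 27923.8095 / 84 = 332.4263
Standard deviation = √332.4263 = 18.2326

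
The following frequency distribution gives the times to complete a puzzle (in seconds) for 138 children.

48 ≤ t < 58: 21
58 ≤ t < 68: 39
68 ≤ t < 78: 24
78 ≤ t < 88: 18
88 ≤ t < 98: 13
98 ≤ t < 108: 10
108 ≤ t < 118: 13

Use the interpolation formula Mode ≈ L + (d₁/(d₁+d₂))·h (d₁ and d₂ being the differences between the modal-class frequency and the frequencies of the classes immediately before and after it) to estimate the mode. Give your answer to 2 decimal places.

Modal class: 58 ≤ t < 68 (highest frequency 39).
d₁ = 39 − 21 = 18, d₂ = 39 − 24 = 15
Mode ≈ 58 + (18/(18+15)) × 10 = 58 + 5.4545 = 63.4545

63.45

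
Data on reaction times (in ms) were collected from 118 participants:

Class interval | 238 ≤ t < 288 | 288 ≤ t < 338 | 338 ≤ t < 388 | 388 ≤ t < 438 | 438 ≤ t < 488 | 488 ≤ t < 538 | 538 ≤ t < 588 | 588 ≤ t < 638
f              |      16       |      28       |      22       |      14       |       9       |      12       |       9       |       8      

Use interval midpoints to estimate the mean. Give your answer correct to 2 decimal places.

Midpoints: 263, 313, 363, 413, 463, 513, 563, 613
Σfm = 16×263 + 28×313 + 22×363 + 14×413 + 9×463 + 12×513 + 9×563 + 8×613 = 47034
n = Σf = 118
Mean = 47034 / 118 = 398.5932

398.59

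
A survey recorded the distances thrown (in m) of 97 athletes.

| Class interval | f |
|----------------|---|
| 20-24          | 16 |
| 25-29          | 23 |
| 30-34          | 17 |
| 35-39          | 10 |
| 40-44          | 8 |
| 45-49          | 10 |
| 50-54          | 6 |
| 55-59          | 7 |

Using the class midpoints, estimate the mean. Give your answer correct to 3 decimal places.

Midpoints: 22, 27, 32, 37, 42, 47, 52, 57
Σfm = 16×22 + 23×27 + 17×32 + 10×37 + 8×42 + 10×47 + 6×52 + 7×57 = 3404
n = Σf = 97
Mean = 3404 / 97 = 35.0928

35.093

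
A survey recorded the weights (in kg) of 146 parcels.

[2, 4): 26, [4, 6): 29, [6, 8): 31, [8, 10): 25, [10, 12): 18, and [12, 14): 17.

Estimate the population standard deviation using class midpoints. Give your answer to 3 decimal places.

Midpoints: 3, 5, 7, 9, 11, 13
n = 146, Σfm = 1084, mean = 7.4247
Σfm² = 9554
Σf(m − x̄)² = Σfm² − (Σfm)²/n = 9554 − 1084²/146 = 1505.6712
Population variance = 1505.6712 / 146 = 10.3128
Standard deviation = √10.3128 = 3.2114

3.211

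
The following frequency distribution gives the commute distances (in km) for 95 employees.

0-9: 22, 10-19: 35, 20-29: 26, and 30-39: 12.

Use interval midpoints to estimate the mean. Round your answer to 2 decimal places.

Midpoints: 4.5, 14.5, 24.5, 34.5
Σfm = 22×4.5 + 35×14.5 + 26×24.5 + 12×34.5 = 1657.5
n = Σf = 95
Mean = 1657.5 / 95 = 17.4474

17.45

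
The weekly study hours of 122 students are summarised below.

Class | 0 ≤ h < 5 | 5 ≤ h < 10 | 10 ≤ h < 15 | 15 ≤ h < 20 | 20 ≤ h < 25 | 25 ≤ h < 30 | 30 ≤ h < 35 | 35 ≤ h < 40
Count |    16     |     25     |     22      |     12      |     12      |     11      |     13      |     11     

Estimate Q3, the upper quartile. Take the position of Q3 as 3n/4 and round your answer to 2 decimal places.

27.05

Cumulative frequencies: 16, 41, 63, 75, 87, 98, 111, 122
n = 122; position = 3n/4 = 91.5.
This falls in the class 25 ≤ h < 30: L = 25, F = 87, f = 11, h = 5.
Upper quartile ≈ 25 + ((91.5 − 87) / 11) × 5 = 27.0455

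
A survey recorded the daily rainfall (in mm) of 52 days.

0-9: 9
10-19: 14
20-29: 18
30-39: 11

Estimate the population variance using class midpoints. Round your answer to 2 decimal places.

Midpoints: 4.5, 14.5, 24.5, 34.5
n = 52, Σfm = 1064, mean = 20.4615
Σfm² = 27023
Σf(m − x̄)² = Σfm² − (Σfm)²/n = 27023 − 1064²/52 = 5251.9231
Population variance = 5251.9231 / 52 = 100.9985

101.00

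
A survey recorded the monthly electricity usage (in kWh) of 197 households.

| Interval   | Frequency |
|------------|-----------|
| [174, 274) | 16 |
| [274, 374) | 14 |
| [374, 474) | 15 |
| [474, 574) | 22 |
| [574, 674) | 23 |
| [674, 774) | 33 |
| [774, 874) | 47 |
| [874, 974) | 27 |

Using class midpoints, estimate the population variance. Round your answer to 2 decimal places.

Midpoints: 224, 324, 424, 524, 624, 724, 824, 924
n = 197, Σfm = 127928, mean = 649.3807
Σfm² = 92227072
Σf(m − x̄)² = Σfm² − (Σfm)²/n = 92227072 − 127928²/197 = 9153096.4467
Population variance = 9153096.4467 / 197 = 46462.4185

46462.42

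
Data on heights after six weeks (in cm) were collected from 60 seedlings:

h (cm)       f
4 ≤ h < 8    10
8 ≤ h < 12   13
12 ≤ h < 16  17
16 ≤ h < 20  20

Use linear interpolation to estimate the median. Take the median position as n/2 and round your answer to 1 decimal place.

13.6

Cumulative frequencies: 10, 23, 40, 60
n = 60; position = n/2 = 30.
This falls in the class 12 ≤ h < 16: L = 12, F = 23, f = 17, h = 4.
Median ≈ 12 + ((30 − 23) / 17) × 4 = 13.6471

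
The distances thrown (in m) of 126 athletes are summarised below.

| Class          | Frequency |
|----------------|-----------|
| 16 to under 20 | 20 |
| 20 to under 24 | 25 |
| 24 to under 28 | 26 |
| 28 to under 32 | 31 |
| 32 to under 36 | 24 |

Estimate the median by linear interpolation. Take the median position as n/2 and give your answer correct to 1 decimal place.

26.8

Cumulative frequencies: 20, 45, 71, 102, 126
n = 126; position = n/2 = 63.
This falls in the class 24 to under 28: L = 24, F = 45, f = 26, h = 4.
Median ≈ 24 + ((63 − 45) / 26) × 4 = 26.7692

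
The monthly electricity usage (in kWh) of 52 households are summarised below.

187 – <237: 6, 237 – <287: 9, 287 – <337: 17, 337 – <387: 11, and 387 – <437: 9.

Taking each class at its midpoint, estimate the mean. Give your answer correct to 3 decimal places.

Midpoints: 212, 262, 312, 362, 412
Σfm = 6×212 + 9×262 + 17×312 + 11×362 + 9×412 = 16624
n = Σf = 52
Mean = 16624 / 52 = 319.6923

319.692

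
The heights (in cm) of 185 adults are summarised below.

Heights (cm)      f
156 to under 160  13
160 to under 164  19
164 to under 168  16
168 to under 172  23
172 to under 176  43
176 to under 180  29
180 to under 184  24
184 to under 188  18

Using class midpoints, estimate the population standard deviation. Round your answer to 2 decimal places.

Midpoints: 158, 162, 166, 170, 174, 178, 182, 186
n = 185, Σfm = 32058, mean = 173.2865
Σfm² = 5567172
Σf(m − x̄)² = Σfm² − (Σfm)²/n = 5567172 − 32058²/185 = 11953.8162
Population variance = 11953.8162 / 185 = 64.6152
Standard deviation = √64.6152 = 8.0384

8.04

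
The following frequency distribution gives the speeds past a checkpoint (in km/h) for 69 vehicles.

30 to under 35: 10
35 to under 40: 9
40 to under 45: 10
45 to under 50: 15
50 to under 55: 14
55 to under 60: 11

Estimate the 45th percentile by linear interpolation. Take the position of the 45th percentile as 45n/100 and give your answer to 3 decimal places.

45.683

Cumulative frequencies: 10, 19, 29, 44, 58, 69
n = 69; position = 45n/100 = 31.05.
This falls in the class 45 to under 50: L = 45, F = 29, f = 15, h = 5.
45th percentile ≈ 45 + ((31.05 − 29) / 15) × 5 = 45.6833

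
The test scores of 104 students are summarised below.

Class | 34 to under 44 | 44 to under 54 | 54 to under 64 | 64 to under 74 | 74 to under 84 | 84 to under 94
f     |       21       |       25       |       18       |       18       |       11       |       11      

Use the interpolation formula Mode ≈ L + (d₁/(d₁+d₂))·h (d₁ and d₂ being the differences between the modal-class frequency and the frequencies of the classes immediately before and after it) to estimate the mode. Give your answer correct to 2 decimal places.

47.64

Modal class: 44 to under 54 (highest frequency 25).
d₁ = 25 − 21 = 4, d₂ = 25 − 18 = 7
Mode ≈ 44 + (4/(4+7)) × 10 = 44 + 3.6364 = 47.6364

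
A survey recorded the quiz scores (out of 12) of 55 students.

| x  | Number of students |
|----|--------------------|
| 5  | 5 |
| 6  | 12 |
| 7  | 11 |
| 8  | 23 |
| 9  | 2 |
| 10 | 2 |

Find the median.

Cumulative frequencies: 5, 17, 28, 51, 53, 55
n = 55, so the median is the value in position (n+1)/2 = 28.
Position 28 falls at value 7.

7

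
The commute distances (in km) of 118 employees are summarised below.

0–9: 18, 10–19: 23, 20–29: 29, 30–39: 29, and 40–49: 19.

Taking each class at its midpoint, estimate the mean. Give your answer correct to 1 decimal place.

25.2

Midpoints: 4.5, 14.5, 24.5, 34.5, 44.5
Σfm = 18×4.5 + 23×14.5 + 29×24.5 + 29×34.5 + 19×44.5 = 2971
n = Σf = 118
Mean = 2971 / 118 = 25.1780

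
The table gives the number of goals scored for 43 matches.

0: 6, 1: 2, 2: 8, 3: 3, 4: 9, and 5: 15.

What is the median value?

Cumulative frequencies: 6, 8, 16, 19, 28, 43
n = 43, so the median is the value in position (n+1)/2 = 22.
Position 22 falls at value 4.

4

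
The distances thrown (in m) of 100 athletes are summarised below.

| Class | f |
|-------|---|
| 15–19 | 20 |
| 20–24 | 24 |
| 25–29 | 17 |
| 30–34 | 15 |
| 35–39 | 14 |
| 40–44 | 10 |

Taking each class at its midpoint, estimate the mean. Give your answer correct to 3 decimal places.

27.450

Midpoints: 17, 22, 27, 32, 37, 42
Σfm = 20×17 + 24×22 + 17×27 + 15×32 + 14×37 + 10×42 = 2745
n = Σf = 100
Mean = 2745 / 100 = 27.4500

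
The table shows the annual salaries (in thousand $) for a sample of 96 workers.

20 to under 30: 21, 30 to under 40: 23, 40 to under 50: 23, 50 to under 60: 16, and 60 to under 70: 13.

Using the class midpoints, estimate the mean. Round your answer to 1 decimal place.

42.6

Midpoints: 25, 35, 45, 55, 65
Σfm = 21×25 + 23×35 + 23×45 + 16×55 + 13×65 = 4090
n = Σf = 96
Mean = 4090 / 96 = 42.6042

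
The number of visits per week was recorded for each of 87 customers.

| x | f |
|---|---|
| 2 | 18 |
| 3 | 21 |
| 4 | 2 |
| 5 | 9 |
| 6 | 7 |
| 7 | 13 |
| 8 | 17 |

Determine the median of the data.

5

Cumulative frequencies: 18, 39, 41, 50, 57, 70, 87
n = 87, so the median is the value in position (n+1)/2 = 44.
Position 44 falls at value 5.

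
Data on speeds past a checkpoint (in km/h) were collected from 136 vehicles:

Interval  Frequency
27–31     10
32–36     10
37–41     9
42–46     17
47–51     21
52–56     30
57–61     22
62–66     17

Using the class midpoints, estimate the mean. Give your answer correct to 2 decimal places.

49.74

Midpoints: 29, 34, 39, 44, 49, 54, 59, 64
Σfm = 10×29 + 10×34 + 9×39 + 17×44 + 21×49 + 30×54 + 22×59 + 17×64 = 6764
n = Σf = 136
Mean = 6764 / 136 = 49.7353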